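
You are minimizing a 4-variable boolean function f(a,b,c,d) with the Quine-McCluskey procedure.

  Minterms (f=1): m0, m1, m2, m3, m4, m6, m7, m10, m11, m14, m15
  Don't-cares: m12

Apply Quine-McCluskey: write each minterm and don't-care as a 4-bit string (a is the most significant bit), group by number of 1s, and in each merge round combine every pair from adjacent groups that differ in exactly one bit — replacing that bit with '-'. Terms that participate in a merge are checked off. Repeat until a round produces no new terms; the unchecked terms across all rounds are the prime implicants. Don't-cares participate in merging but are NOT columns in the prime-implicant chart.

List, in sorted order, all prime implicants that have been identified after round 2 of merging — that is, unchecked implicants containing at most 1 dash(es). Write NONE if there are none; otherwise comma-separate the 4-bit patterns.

NONE

Round 0: 0000✓ 0001✓ 0010✓ 0011✓ 0100✓ 0110✓ 0111✓ 1010✓ 1011✓ 1100✓ 1110✓ 1111✓
Round 1: -010✓ -011✓ -100✓ -110✓ -111✓ 0-00✓ 0-10✓ 0-11✓ 00-0✓ 00-1✓ 000-✓ 001-✓ 01-0✓ 011-✓ 1-10✓ 1-11✓ 101-✓ 11-0✓ 111-✓
Round 2: --10✓ --11✓ -01-✓ -1-0 -11-✓ 0--0 0-1-✓ 00-- 1-1-✓
Round 3: --1-
PIs = {--1-, -1-0, 0--0, 00--}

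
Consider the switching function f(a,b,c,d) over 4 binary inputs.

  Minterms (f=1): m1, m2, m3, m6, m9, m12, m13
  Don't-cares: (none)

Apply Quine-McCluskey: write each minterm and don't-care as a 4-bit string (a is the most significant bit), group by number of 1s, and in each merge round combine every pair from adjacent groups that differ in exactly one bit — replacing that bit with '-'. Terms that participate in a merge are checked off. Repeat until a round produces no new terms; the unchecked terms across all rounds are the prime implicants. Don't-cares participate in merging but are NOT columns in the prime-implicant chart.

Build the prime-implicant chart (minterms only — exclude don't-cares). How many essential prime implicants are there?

2

Round 0: 0001✓ 0010✓ 0011✓ 0110✓ 1001✓ 1100✓ 1101✓
Round 1: -001 0-10 00-1 001- 1-01 110-
PIs = {-001, 0-10, 00-1, 001-, 1-01, 110-}
Coverage chart:
  m1: -001,00-1
  m2: 0-10,001-
  m3: 00-1,001-
  m6: 0-10 ←essential
  m9: -001,1-01
  m12: 110- ←essential
  m13: 1-01,110-
Essential: 0-10, 110-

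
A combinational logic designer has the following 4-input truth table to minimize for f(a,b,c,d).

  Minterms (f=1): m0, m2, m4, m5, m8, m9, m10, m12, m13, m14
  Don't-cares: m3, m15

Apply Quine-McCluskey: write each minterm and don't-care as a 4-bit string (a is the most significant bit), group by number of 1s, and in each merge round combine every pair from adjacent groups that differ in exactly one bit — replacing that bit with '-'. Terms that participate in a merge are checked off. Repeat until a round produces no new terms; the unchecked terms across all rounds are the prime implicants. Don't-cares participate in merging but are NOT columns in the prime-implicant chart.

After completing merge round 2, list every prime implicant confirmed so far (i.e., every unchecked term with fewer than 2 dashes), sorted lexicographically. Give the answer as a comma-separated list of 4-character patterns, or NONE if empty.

001-

[col 0] 0000*, 0010*, 0011*, 0100*, 0101*, 1000*, 1001*, 1010*, 1100*, 1101*, 1110*, 1111*
[col 1] -000*, -010*, -100*, -101*, 0-00*, 00-0*, 001-, 010-*, 1-00*, 1-01*, 1-10*, 10-0*, 100-*, 11-0*, 11-1*, 110-*, 111-*
[col 2] --00, -0-0, -10-, 1--0, 1-0-, 11--
Prime implicants: --00, -0-0, -10-, 001-, 1--0, 1-0-, 11--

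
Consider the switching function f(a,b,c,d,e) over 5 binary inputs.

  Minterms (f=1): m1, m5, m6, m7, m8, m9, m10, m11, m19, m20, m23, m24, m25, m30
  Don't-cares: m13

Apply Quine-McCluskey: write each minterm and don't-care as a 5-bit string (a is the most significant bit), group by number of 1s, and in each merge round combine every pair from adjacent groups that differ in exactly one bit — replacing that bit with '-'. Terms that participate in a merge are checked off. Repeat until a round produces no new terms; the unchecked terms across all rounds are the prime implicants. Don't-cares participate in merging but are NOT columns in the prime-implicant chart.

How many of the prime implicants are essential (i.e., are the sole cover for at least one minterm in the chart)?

Round 0: 00001✓ 00101✓ 00110✓ 00111✓ 01000✓ 01001✓ 01010✓ 01011✓ 01101✓ 10011✓ 10100 10111✓ 11000✓ 11001✓ 11110
Round 1: -0111 -1000✓ -1001✓ 0-001✓ 0-101✓ 00-01✓ 001-1 0011- 01-01✓ 010-0✓ 010-1✓ 0100-✓ 0101-✓ 10-11 1100-✓
Round 2: -100- 0--01 010--
PIs = {-0111, -100-, 0--01, 001-1, 0011-, 010--, 10-11, 10100, 11110}
Coverage chart:
  m1: 0--01 ←essential
  m5: 0--01,001-1
  m6: 0011- ←essential
  m7: -0111,001-1,0011-
  m8: -100-,010--
  m9: -100-,0--01,010--
  m10: 010-- ←essential
  m11: 010-- ←essential
  m19: 10-11 ←essential
  m20: 10100 ←essential
  m23: -0111,10-11
  m24: -100- ←essential
  m25: -100- ←essential
  m30: 11110 ←essential
Essential: -100-, 0--01, 0011-, 010--, 10-11, 10100, 11110

7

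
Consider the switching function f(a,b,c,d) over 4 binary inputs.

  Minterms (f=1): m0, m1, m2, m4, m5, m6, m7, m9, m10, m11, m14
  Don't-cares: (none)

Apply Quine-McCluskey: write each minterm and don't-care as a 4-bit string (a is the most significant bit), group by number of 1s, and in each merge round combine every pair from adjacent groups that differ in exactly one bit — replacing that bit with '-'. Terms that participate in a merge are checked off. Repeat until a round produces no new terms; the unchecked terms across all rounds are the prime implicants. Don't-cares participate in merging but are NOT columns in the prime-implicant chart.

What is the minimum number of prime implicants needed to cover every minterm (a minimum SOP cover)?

size-2^0 implicants → 0000(✓)  0001(✓)  0010(✓)  0100(✓)  0101(✓)  0110(✓)  0111(✓)  1001(✓)  1010(✓)  1011(✓)  1110(✓)
size-2^1 implicants → -001  -010(✓)  -110(✓)  0-00(✓)  0-01(✓)  0-10(✓)  00-0(✓)  000-(✓)  01-0(✓)  01-1(✓)  010-(✓)  011-(✓)  1-10(✓)  10-1  101-
size-2^2 implicants → --10  0--0  0-0-  01--
Unchecked terms (primes): --10, -001, 0--0, 0-0-, 01--, 10-1, 101-
Minterm coverage:
  m0 ⊆ 0--0,0-0-
  m1 ⊆ -001,0-0-
  m2 ⊆ --10,0--0
  m4 ⊆ 0--0,0-0-,01--
  m5 ⊆ 0-0-,01--
  m6 ⊆ --10,0--0,01--
  m7 ⊆ 01-- [E]
  m9 ⊆ -001,10-1
  m10 ⊆ --10,101-
  m11 ⊆ 10-1,101-
  m14 ⊆ --10 [E]
E = {--10, 01--}
Petrick residual → 0-0-, 10-1
Cover = cd' + a'c' + a'b + ab'd  |cover|=4

4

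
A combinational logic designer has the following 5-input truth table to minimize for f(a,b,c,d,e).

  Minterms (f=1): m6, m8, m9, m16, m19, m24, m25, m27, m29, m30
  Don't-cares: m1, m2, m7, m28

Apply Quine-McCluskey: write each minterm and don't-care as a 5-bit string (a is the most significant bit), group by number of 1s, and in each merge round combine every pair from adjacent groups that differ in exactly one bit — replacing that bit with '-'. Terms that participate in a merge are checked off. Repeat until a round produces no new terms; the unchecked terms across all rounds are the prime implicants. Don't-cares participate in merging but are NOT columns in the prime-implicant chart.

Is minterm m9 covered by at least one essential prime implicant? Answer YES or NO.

YES

size-2^0 implicants → 00001(✓)  00010(✓)  00110(✓)  00111(✓)  01000(✓)  01001(✓)  10000(✓)  10011(✓)  11000(✓)  11001(✓)  11011(✓)  11100(✓)  11101(✓)  11110(✓)
size-2^1 implicants → -1000(✓)  -1001(✓)  0-001  00-10  0011-  0100-(✓)  1-000  1-011  11-00(✓)  11-01(✓)  110-1  1100-(✓)  111-0  1110-(✓)
size-2^2 implicants → -100-  11-0-
Unchecked terms (primes): -100-, 0-001, 00-10, 0011-, 1-000, 1-011, 11-0-, 110-1, 111-0
Minterm coverage:
  m6 ⊆ 00-10,0011-
  m8 ⊆ -100- [E]
  m9 ⊆ -100-,0-001
  m16 ⊆ 1-000 [E]
  m19 ⊆ 1-011 [E]
  m24 ⊆ -100-,1-000,11-0-
  m25 ⊆ -100-,11-0-,110-1
  m27 ⊆ 1-011,110-1
  m29 ⊆ 11-0- [E]
  m30 ⊆ 111-0 [E]
E = {-100-, 1-000, 1-011, 11-0-, 111-0}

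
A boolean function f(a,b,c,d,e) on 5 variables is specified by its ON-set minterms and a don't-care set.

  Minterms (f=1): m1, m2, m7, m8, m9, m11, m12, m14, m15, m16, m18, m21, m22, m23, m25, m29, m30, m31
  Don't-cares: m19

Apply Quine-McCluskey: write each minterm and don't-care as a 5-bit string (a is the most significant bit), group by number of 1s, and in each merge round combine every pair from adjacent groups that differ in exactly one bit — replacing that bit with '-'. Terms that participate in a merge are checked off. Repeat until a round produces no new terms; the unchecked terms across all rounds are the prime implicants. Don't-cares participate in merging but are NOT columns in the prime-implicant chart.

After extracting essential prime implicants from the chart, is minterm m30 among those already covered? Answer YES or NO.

size-2^0 implicants → 00001(✓)  00010(✓)  00111(✓)  01000(✓)  01001(✓)  01011(✓)  01100(✓)  01110(✓)  01111(✓)  10000(✓)  10010(✓)  10011(✓)  10101(✓)  10110(✓)  10111(✓)  11001(✓)  11101(✓)  11110(✓)  11111(✓)
size-2^1 implicants → -0010  -0111(✓)  -1001  -1110(✓)  -1111(✓)  0-001  0-111(✓)  01-00  01-11  010-1  0100-  011-0  0111-(✓)  1-101(✓)  1-110(✓)  1-111(✓)  10-10(✓)  10-11(✓)  100-0  1001-(✓)  101-1(✓)  1011-(✓)  11-01  111-1(✓)  1111-(✓)
size-2^2 implicants → --111  -111-  1-1-1  1-11-  10-1-
Unchecked terms (primes): --111, -0010, -1001, -111-, 0-001, 01-00, 01-11, 010-1, 0100-, 011-0, 1-1-1, 1-11-, 10-1-, 100-0, 11-01
Minterm coverage:
  m1 ⊆ 0-001 [E]
  m2 ⊆ -0010 [E]
  m7 ⊆ --111 [E]
  m8 ⊆ 01-00,0100-
  m9 ⊆ -1001,0-001,010-1,0100-
  m11 ⊆ 01-11,010-1
  m12 ⊆ 01-00,011-0
  m14 ⊆ -111-,011-0
  m15 ⊆ --111,-111-,01-11
  m16 ⊆ 100-0 [E]
  m18 ⊆ -0010,10-1-,100-0
  m21 ⊆ 1-1-1 [E]
  m22 ⊆ 1-11-,10-1-
  m23 ⊆ --111,1-1-1,1-11-,10-1-
  m25 ⊆ -1001,11-01
  m29 ⊆ 1-1-1,11-01
  m30 ⊆ -111-,1-11-
  m31 ⊆ --111,-111-,1-1-1,1-11-
E = {--111, -0010, 0-001, 1-1-1, 100-0}

NO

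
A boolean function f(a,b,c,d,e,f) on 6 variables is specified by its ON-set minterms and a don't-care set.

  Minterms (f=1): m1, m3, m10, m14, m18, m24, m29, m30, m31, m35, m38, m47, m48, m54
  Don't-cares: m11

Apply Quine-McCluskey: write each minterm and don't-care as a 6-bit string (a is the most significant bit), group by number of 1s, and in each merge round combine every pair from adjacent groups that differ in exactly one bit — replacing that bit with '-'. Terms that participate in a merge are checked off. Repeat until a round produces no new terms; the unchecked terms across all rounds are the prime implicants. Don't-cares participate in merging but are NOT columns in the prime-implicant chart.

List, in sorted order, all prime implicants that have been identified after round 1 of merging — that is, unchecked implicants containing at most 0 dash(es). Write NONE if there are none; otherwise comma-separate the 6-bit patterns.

010010, 011000, 101111, 110000

[col 0] 000001*, 000011*, 001010*, 001011*, 001110*, 010010, 011000, 011101*, 011110*, 011111*, 100011*, 100110*, 101111, 110000, 110110*
[col 1] -00011, 0-1110, 00-011, 0000-1, 001-10, 00101-, 0111-1, 01111-, 1-0110
Prime implicants: -00011, 0-1110, 00-011, 0000-1, 001-10, 00101-, 010010, 011000, 0111-1, 01111-, 1-0110, 101111, 110000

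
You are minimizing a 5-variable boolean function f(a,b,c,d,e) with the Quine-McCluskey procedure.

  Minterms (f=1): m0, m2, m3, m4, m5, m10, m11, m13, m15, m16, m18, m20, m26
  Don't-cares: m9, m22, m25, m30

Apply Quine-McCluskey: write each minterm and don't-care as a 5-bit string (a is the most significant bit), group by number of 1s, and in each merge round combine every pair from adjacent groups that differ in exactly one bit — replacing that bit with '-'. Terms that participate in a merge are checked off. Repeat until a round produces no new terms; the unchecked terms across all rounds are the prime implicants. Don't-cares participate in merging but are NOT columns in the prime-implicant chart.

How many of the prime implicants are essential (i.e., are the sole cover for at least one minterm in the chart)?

Round 0: 00000✓ 00010✓ 00011✓ 00100✓ 00101✓ 01001✓ 01010✓ 01011✓ 01101✓ 01111✓ 10000✓ 10010✓ 10100✓ 10110✓ 11001✓ 11010✓ 11110✓
Round 1: -0000✓ -0010✓ -0100✓ -1001 -1010✓ 0-010✓ 0-011✓ 0-101 00-00✓ 000-0✓ 0001-✓ 0010- 01-01✓ 01-11✓ 010-1✓ 0101-✓ 011-1✓ 1-010✓ 1-110✓ 10-00✓ 10-10✓ 100-0✓ 101-0✓ 11-10✓
Round 2: --010 -0-00 -00-0 0-01- 01--1 1--10 10--0
PIs = {--010, -0-00, -00-0, -1001, 0-01-, 0-101, 0010-, 01--1, 1--10, 10--0}
Coverage chart:
  m0: -0-00,-00-0
  m2: --010,-00-0,0-01-
  m3: 0-01- ←essential
  m4: -0-00,0010-
  m5: 0-101,0010-
  m10: --010,0-01-
  m11: 0-01-,01--1
  m13: 0-101,01--1
  m15: 01--1 ←essential
  m16: -0-00,-00-0,10--0
  m18: --010,-00-0,1--10,10--0
  m20: -0-00,10--0
  m26: --010,1--10
Essential: 0-01-, 01--1

2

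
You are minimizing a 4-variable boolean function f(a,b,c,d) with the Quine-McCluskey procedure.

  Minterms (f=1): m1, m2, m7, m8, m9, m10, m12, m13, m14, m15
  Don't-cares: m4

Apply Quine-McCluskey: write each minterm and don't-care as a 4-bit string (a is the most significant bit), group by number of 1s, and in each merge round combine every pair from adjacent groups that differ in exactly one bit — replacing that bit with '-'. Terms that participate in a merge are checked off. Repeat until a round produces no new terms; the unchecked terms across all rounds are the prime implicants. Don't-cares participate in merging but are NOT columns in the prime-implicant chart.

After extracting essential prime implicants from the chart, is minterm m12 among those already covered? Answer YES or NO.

size-2^0 implicants → 0001(✓)  0010(✓)  0100(✓)  0111(✓)  1000(✓)  1001(✓)  1010(✓)  1100(✓)  1101(✓)  1110(✓)  1111(✓)
size-2^1 implicants → -001  -010  -100  -111  1-00(✓)  1-01(✓)  1-10(✓)  10-0(✓)  100-(✓)  11-0(✓)  11-1(✓)  110-(✓)  111-(✓)
size-2^2 implicants → 1--0  1-0-  11--
Unchecked terms (primes): -001, -010, -100, -111, 1--0, 1-0-, 11--
Minterm coverage:
  m1 ⊆ -001 [E]
  m2 ⊆ -010 [E]
  m7 ⊆ -111 [E]
  m8 ⊆ 1--0,1-0-
  m9 ⊆ -001,1-0-
  m10 ⊆ -010,1--0
  m12 ⊆ -100,1--0,1-0-,11--
  m13 ⊆ 1-0-,11--
  m14 ⊆ 1--0,11--
  m15 ⊆ -111,11--
E = {-001, -010, -111}

NO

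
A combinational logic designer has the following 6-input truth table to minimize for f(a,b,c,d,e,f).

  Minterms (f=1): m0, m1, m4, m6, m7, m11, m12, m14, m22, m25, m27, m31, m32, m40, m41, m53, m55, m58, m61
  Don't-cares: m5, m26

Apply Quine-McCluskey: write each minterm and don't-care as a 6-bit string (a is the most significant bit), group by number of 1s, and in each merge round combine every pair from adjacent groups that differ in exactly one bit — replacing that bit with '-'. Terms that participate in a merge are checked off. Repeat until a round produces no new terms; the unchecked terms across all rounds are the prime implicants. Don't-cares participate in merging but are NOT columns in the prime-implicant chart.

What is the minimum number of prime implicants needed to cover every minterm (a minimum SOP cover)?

Round 0: 000000✓ 000001✓ 000100✓ 000101✓ 000110✓ 000111✓ 001011✓ 001100✓ 001110✓ 010110✓ 011001✓ 011010✓ 011011✓ 011111✓ 100000✓ 101000✓ 101001✓ 110101✓ 110111✓ 111010✓ 111101✓
Round 1: -00000 -11010 0-0110 0-1011 00-100✓ 00-110✓ 000-00✓ 000-01✓ 00000-✓ 0001-0✓ 0001-1✓ 00010-✓ 00011-✓ 0011-0✓ 011-11 0110-1 01101- 10-000 10100- 11-101 1101-1
Round 2: 00-1-0 000-0- 0001--
PIs = {-00000, -11010, 0-0110, 0-1011, 00-1-0, 000-0-, 0001--, 011-11, 0110-1, 01101-, 10-000, 10100-, 11-101, 1101-1}
Coverage chart:
  m0: -00000,000-0-
  m1: 000-0- ←essential
  m4: 00-1-0,000-0-,0001--
  m6: 0-0110,00-1-0,0001--
  m7: 0001-- ←essential
  m11: 0-1011 ←essential
  m12: 00-1-0 ←essential
  m14: 00-1-0 ←essential
  m22: 0-0110 ←essential
  m25: 0110-1 ←essential
  m27: 0-1011,011-11,0110-1,01101-
  m31: 011-11 ←essential
  m32: -00000,10-000
  m40: 10-000,10100-
  m41: 10100- ←essential
  m53: 11-101,1101-1
  m55: 1101-1 ←essential
  m58: -11010 ←essential
  m61: 11-101 ←essential
Essential: -11010, 0-0110, 0-1011, 00-1-0, 000-0-, 0001--, 011-11, 0110-1, 10100-, 11-101, 1101-1
Petrick residual → -00000
Min cover (12 terms): b'c'd'e'f' + bcd'ef' + a'c'def' + a'cd'ef + a'b'df' + a'b'c'e' + a'b'c'd + a'bcef + a'bcd'f + ab'cd'e' + abde'f + abc'df

12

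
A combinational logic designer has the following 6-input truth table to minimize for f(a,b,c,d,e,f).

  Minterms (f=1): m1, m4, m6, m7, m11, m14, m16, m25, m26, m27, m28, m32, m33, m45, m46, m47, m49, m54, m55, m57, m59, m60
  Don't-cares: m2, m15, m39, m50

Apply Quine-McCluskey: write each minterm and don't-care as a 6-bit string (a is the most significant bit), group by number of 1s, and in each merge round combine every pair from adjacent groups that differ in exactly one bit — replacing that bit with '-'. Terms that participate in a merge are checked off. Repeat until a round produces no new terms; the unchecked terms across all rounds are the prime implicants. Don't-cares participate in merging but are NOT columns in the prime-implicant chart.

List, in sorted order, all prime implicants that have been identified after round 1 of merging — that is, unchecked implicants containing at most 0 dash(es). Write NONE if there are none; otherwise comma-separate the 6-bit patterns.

010000

[col 0] 000001*, 000010*, 000100*, 000110*, 000111*, 001011*, 001110*, 001111*, 010000, 011001*, 011010*, 011011*, 011100*, 100000*, 100001*, 100111*, 101101*, 101110*, 101111*, 110001*, 110010*, 110110*, 110111*, 111001*, 111011*, 111100*
[col 1] -00001, -00111*, -01110*, -01111*, -11001*, -11011*, -11100, 0-1011, 00-110*, 00-111*, 000-10, 0001-0, 00011-*, 001-11, 00111-*, 0110-1*, 01101-, 1-0001, 1-0111, 10-111*, 10000-, 1011-1, 10111-*, 11-001, 110-10, 11011-, 1110-1*
[col 2] -0-111, -0111-, -110-1, 00-11-
Prime implicants: -0-111, -00001, -0111-, -110-1, -11100, 0-1011, 00-11-, 000-10, 0001-0, 001-11, 010000, 01101-, 1-0001, 1-0111, 10000-, 1011-1, 11-001, 110-10, 11011-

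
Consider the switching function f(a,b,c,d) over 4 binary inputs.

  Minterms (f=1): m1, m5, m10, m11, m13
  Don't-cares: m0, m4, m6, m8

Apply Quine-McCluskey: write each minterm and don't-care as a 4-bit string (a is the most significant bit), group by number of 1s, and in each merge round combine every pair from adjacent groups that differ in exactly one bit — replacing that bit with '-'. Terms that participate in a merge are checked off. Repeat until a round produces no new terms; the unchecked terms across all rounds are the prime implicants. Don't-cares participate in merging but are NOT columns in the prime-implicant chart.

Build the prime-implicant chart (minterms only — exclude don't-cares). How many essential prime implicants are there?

3

size-2^0 implicants → 0000(✓)  0001(✓)  0100(✓)  0101(✓)  0110(✓)  1000(✓)  1010(✓)  1011(✓)  1101(✓)
size-2^1 implicants → -000  -101  0-00(✓)  0-01(✓)  000-(✓)  01-0  010-(✓)  10-0  101-
size-2^2 implicants → 0-0-
Unchecked terms (primes): -000, -101, 0-0-, 01-0, 10-0, 101-
Minterm coverage:
  m1 ⊆ 0-0- [E]
  m5 ⊆ -101,0-0-
  m10 ⊆ 10-0,101-
  m11 ⊆ 101- [E]
  m13 ⊆ -101 [E]
E = {-101, 0-0-, 101-}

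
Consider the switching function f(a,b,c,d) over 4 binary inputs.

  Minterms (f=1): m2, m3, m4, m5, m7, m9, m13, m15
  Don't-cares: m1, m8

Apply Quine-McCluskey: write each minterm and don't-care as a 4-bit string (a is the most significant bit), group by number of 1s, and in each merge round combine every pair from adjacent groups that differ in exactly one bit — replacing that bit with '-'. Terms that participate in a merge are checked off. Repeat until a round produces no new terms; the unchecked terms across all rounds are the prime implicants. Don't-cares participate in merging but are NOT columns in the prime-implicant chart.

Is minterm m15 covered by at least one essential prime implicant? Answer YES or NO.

[col 0] 0001*, 0010*, 0011*, 0100*, 0101*, 0111*, 1000*, 1001*, 1101*, 1111*
[col 1] -001*, -101*, -111*, 0-01*, 0-11*, 00-1*, 001-, 01-1*, 010-, 1-01*, 100-, 11-1*
[col 2] --01, -1-1, 0--1
Prime implicants: --01, -1-1, 0--1, 001-, 010-, 100-
PI chart (minterm → PIs covering it):
  2 | 001-  (sole → essential)
  3 | 0--1,001-
  4 | 010-  (sole → essential)
  5 | --01,-1-1,0--1,010-
  7 | -1-1,0--1
  9 | --01,100-
  13 | --01,-1-1
  15 | -1-1  (sole → essential)
Essential prime implicants: -1-1, 001-, 010-

YES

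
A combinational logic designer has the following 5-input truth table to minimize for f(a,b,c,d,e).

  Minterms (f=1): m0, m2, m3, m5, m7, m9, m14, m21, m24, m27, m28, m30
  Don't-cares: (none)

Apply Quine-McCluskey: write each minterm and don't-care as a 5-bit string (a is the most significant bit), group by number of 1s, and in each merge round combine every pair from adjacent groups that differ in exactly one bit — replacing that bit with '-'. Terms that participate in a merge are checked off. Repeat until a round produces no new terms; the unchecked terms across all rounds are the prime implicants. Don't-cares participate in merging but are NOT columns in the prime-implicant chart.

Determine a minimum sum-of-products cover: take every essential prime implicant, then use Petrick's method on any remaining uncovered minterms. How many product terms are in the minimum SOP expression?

[col 0] 00000*, 00010*, 00011*, 00101*, 00111*, 01001, 01110*, 10101*, 11000*, 11011, 11100*, 11110*
[col 1] -0101, -1110, 00-11, 000-0, 0001-, 001-1, 11-00, 111-0
Prime implicants: -0101, -1110, 00-11, 000-0, 0001-, 001-1, 01001, 11-00, 11011, 111-0
PI chart (minterm → PIs covering it):
  0 | 000-0  (sole → essential)
  2 | 000-0,0001-
  3 | 00-11,0001-
  5 | -0101,001-1
  7 | 00-11,001-1
  9 | 01001  (sole → essential)
  14 | -1110  (sole → essential)
  21 | -0101  (sole → essential)
  24 | 11-00  (sole → essential)
  27 | 11011  (sole → essential)
  28 | 11-00,111-0
  30 | -1110,111-0
Essential prime implicants: -0101, -1110, 000-0, 01001, 11-00, 11011
Petrick residual → 00-11
Minimum SOP uses 7 PIs: b'cd'e + bcde' + a'b'de + a'b'c'e' + a'bc'd'e + abd'e' + abc'de

7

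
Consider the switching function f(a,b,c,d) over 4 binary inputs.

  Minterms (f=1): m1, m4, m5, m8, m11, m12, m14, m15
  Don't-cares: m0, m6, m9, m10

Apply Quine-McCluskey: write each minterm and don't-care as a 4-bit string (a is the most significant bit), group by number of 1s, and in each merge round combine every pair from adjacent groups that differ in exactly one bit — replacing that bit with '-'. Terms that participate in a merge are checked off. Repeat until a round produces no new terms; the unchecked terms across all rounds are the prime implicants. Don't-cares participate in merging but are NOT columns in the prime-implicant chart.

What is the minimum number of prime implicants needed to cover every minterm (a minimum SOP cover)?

size-2^0 implicants → 0000(✓)  0001(✓)  0100(✓)  0101(✓)  0110(✓)  1000(✓)  1001(✓)  1010(✓)  1011(✓)  1100(✓)  1110(✓)  1111(✓)
size-2^1 implicants → -000(✓)  -001(✓)  -100(✓)  -110(✓)  0-00(✓)  0-01(✓)  000-(✓)  01-0(✓)  010-(✓)  1-00(✓)  1-10(✓)  1-11(✓)  10-0(✓)  10-1(✓)  100-(✓)  101-(✓)  11-0(✓)  111-(✓)
size-2^2 implicants → --00  -00-  -1-0  0-0-  1--0  1-1-  10--
Unchecked terms (primes): --00, -00-, -1-0, 0-0-, 1--0, 1-1-, 10--
Minterm coverage:
  m1 ⊆ -00-,0-0-
  m4 ⊆ --00,-1-0,0-0-
  m5 ⊆ 0-0- [E]
  m8 ⊆ --00,-00-,1--0,10--
  m11 ⊆ 1-1-,10--
  m12 ⊆ --00,-1-0,1--0
  m14 ⊆ -1-0,1--0,1-1-
  m15 ⊆ 1-1- [E]
E = {0-0-, 1-1-}
Petrick residual → --00
Cover = c'd' + a'c' + ac  |cover|=3

3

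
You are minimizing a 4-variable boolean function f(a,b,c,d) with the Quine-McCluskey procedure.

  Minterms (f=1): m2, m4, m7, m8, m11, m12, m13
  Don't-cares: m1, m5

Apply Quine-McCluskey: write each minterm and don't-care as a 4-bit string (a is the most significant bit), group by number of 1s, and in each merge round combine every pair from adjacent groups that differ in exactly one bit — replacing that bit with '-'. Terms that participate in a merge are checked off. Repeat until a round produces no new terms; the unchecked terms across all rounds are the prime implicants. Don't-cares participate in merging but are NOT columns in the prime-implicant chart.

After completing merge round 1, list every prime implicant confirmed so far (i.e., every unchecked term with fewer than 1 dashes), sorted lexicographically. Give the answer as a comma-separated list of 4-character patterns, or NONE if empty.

Round 0: 0001✓ 0010 0100✓ 0101✓ 0111✓ 1000✓ 1011 1100✓ 1101✓
Round 1: -100✓ -101✓ 0-01 01-1 010-✓ 1-00 110-✓
Round 2: -10-
PIs = {-10-, 0-01, 0010, 01-1, 1-00, 1011}

0010, 1011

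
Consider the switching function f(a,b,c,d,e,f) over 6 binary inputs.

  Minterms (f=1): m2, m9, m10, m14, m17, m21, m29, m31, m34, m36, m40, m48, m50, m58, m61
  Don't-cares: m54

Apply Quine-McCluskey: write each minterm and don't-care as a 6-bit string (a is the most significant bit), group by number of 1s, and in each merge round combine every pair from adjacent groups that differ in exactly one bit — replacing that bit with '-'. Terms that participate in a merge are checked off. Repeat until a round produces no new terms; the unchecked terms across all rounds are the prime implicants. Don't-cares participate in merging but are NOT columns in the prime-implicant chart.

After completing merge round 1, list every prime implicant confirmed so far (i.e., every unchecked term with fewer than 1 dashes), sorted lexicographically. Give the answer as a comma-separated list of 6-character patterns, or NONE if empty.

size-2^0 implicants → 000010(✓)  001001  001010(✓)  001110(✓)  010001(✓)  010101(✓)  011101(✓)  011111(✓)  100010(✓)  100100  101000  110000(✓)  110010(✓)  110110(✓)  111010(✓)  111101(✓)
size-2^1 implicants → -00010  -11101  00-010  001-10  01-101  010-01  0111-1  1-0010  11-010  110-10  1100-0
Unchecked terms (primes): -00010, -11101, 00-010, 001-10, 001001, 01-101, 010-01, 0111-1, 1-0010, 100100, 101000, 11-010, 110-10, 1100-0

001001, 100100, 101000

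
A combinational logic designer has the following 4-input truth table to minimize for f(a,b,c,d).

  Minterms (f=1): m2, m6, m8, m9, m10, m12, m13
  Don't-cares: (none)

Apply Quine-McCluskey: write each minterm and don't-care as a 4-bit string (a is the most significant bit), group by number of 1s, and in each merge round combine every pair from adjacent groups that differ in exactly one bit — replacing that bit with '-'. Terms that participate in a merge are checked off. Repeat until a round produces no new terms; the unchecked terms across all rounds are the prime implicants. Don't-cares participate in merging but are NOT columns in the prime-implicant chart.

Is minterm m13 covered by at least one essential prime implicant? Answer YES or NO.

Round 0: 0010✓ 0110✓ 1000✓ 1001✓ 1010✓ 1100✓ 1101✓
Round 1: -010 0-10 1-00✓ 1-01✓ 10-0 100-✓ 110-✓
Round 2: 1-0-
PIs = {-010, 0-10, 1-0-, 10-0}
Coverage chart:
  m2: -010,0-10
  m6: 0-10 ←essential
  m8: 1-0-,10-0
  m9: 1-0- ←essential
  m10: -010,10-0
  m12: 1-0- ←essential
  m13: 1-0- ←essential
Essential: 0-10, 1-0-

YES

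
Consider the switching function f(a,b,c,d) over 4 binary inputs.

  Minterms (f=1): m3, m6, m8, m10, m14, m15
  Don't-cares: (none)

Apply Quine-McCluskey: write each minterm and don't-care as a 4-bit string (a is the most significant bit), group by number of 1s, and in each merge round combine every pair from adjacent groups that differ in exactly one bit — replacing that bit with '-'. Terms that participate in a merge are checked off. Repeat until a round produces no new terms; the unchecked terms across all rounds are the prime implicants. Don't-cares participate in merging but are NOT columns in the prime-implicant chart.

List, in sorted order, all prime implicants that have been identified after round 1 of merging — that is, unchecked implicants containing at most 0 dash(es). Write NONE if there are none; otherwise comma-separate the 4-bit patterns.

0011

Round 0: 0011 0110✓ 1000✓ 1010✓ 1110✓ 1111✓
Round 1: -110 1-10 10-0 111-
PIs = {-110, 0011, 1-10, 10-0, 111-}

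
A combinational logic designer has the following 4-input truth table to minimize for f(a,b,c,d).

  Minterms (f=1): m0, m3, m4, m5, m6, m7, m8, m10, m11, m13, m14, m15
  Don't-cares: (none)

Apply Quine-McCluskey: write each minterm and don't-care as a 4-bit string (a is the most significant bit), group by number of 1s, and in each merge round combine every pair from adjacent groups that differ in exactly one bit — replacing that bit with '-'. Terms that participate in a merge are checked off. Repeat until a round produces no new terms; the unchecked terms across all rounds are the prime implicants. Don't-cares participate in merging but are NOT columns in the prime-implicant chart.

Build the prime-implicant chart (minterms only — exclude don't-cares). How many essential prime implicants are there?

[col 0] 0000*, 0011*, 0100*, 0101*, 0110*, 0111*, 1000*, 1010*, 1011*, 1101*, 1110*, 1111*
[col 1] -000, -011*, -101*, -110*, -111*, 0-00, 0-11*, 01-0*, 01-1*, 010-*, 011-*, 1-10*, 1-11*, 10-0, 101-*, 11-1*, 111-*
[col 2] --11, -1-1, -11-, 01--, 1-1-
Prime implicants: --11, -000, -1-1, -11-, 0-00, 01--, 1-1-, 10-0
PI chart (minterm → PIs covering it):
  0 | -000,0-00
  3 | --11  (sole → essential)
  4 | 0-00,01--
  5 | -1-1,01--
  6 | -11-,01--
  7 | --11,-1-1,-11-,01--
  8 | -000,10-0
  10 | 1-1-,10-0
  11 | --11,1-1-
  13 | -1-1  (sole → essential)
  14 | -11-,1-1-
  15 | --11,-1-1,-11-,1-1-
Essential prime implicants: --11, -1-1

2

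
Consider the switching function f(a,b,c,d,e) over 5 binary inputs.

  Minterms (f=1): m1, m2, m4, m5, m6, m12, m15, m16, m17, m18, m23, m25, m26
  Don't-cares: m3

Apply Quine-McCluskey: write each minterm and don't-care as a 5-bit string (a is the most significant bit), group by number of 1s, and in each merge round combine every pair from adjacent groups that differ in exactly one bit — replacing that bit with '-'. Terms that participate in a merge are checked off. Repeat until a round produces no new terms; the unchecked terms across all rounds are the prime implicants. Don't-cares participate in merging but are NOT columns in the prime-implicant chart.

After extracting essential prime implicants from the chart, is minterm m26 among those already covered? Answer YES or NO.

[col 0] 00001*, 00010*, 00011*, 00100*, 00101*, 00110*, 01100*, 01111, 10000*, 10001*, 10010*, 10111, 11001*, 11010*
[col 1] -0001, -0010, 0-100, 00-01, 00-10, 000-1, 0001-, 001-0, 0010-, 1-001, 1-010, 100-0, 1000-
Prime implicants: -0001, -0010, 0-100, 00-01, 00-10, 000-1, 0001-, 001-0, 0010-, 01111, 1-001, 1-010, 100-0, 1000-, 10111
PI chart (minterm → PIs covering it):
  1 | -0001,00-01,000-1
  2 | -0010,00-10,0001-
  4 | 0-100,001-0,0010-
  5 | 00-01,0010-
  6 | 00-10,001-0
  12 | 0-100  (sole → essential)
  15 | 01111  (sole → essential)
  16 | 100-0,1000-
  17 | -0001,1-001,1000-
  18 | -0010,1-010,100-0
  23 | 10111  (sole → essential)
  25 | 1-001  (sole → essential)
  26 | 1-010  (sole → essential)
Essential prime implicants: 0-100, 01111, 1-001, 1-010, 10111

YES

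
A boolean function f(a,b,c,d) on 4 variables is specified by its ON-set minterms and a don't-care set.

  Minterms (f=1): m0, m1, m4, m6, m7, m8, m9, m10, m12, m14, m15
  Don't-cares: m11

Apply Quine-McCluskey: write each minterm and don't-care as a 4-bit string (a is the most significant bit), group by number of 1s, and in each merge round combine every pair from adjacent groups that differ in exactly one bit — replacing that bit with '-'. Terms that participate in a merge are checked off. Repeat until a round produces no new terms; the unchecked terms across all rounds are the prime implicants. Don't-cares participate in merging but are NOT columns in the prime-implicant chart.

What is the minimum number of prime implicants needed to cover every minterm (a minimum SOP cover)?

4

size-2^0 implicants → 0000(✓)  0001(✓)  0100(✓)  0110(✓)  0111(✓)  1000(✓)  1001(✓)  1010(✓)  1011(✓)  1100(✓)  1110(✓)  1111(✓)
size-2^1 implicants → -000(✓)  -001(✓)  -100(✓)  -110(✓)  -111(✓)  0-00(✓)  000-(✓)  01-0(✓)  011-(✓)  1-00(✓)  1-10(✓)  1-11(✓)  10-0(✓)  10-1(✓)  100-(✓)  101-(✓)  11-0(✓)  111-(✓)
size-2^2 implicants → --00  -00-  -1-0  -11-  1--0  1-1-  10--
Unchecked terms (primes): --00, -00-, -1-0, -11-, 1--0, 1-1-, 10--
Minterm coverage:
  m0 ⊆ --00,-00-
  m1 ⊆ -00- [E]
  m4 ⊆ --00,-1-0
  m6 ⊆ -1-0,-11-
  m7 ⊆ -11- [E]
  m8 ⊆ --00,-00-,1--0,10--
  m9 ⊆ -00-,10--
  m10 ⊆ 1--0,1-1-,10--
  m12 ⊆ --00,-1-0,1--0
  m14 ⊆ -1-0,-11-,1--0,1-1-
  m15 ⊆ -11-,1-1-
E = {-00-, -11-}
Petrick residual → --00, 1--0
Cover = c'd' + b'c' + bc + ad'  |cover|=4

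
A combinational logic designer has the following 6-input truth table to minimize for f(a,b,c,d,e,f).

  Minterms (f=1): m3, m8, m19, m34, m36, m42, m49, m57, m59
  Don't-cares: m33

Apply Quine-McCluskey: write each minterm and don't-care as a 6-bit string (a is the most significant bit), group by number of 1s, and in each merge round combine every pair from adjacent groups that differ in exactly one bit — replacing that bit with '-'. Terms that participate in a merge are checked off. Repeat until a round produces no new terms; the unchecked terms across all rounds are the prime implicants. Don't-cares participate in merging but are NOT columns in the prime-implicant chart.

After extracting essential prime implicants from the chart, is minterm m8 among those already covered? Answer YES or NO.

[col 0] 000011*, 001000, 010011*, 100001*, 100010*, 100100, 101010*, 110001*, 111001*, 111011*
[col 1] 0-0011, 1-0001, 10-010, 11-001, 1110-1
Prime implicants: 0-0011, 001000, 1-0001, 10-010, 100100, 11-001, 1110-1
PI chart (minterm → PIs covering it):
  3 | 0-0011  (sole → essential)
  8 | 001000  (sole → essential)
  19 | 0-0011  (sole → essential)
  34 | 10-010  (sole → essential)
  36 | 100100  (sole → essential)
  42 | 10-010  (sole → essential)
  49 | 1-0001,11-001
  57 | 11-001,1110-1
  59 | 1110-1  (sole → essential)
Essential prime implicants: 0-0011, 001000, 10-010, 100100, 1110-1

YES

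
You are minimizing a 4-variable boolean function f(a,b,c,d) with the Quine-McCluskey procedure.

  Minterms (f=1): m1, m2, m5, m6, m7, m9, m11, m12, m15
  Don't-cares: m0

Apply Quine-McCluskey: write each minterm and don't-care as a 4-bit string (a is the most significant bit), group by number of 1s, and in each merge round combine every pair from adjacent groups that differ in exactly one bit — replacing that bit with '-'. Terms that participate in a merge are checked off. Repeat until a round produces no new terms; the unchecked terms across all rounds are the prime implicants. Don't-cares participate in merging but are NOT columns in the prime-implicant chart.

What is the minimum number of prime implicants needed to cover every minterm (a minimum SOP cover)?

5

[col 0] 0000*, 0001*, 0010*, 0101*, 0110*, 0111*, 1001*, 1011*, 1100, 1111*
[col 1] -001, -111, 0-01, 0-10, 00-0, 000-, 01-1, 011-, 1-11, 10-1
Prime implicants: -001, -111, 0-01, 0-10, 00-0, 000-, 01-1, 011-, 1-11, 10-1, 1100
PI chart (minterm → PIs covering it):
  1 | -001,0-01,000-
  2 | 0-10,00-0
  5 | 0-01,01-1
  6 | 0-10,011-
  7 | -111,01-1,011-
  9 | -001,10-1
  11 | 1-11,10-1
  12 | 1100  (sole → essential)
  15 | -111,1-11
Essential prime implicants: 1100
Petrick residual → -001, 0-10, 01-1, 1-11
Minimum SOP uses 5 PIs: b'c'd + a'cd' + a'bd + acd + abc'd'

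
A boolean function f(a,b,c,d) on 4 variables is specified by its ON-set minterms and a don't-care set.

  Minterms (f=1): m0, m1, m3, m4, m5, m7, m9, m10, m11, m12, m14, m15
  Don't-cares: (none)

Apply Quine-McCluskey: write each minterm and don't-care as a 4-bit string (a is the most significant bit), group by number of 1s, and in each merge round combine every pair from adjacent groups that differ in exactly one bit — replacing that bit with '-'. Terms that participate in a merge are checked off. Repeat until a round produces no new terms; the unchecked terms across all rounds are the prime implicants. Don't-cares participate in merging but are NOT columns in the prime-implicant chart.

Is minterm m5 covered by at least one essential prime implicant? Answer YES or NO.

YES

Round 0: 0000✓ 0001✓ 0011✓ 0100✓ 0101✓ 0111✓ 1001✓ 1010✓ 1011✓ 1100✓ 1110✓ 1111✓
Round 1: -001✓ -011✓ -100 -111✓ 0-00✓ 0-01✓ 0-11✓ 00-1✓ 000-✓ 01-1✓ 010-✓ 1-10✓ 1-11✓ 10-1✓ 101-✓ 11-0 111-✓
Round 2: --11 -0-1 0--1 0-0- 1-1-
PIs = {--11, -0-1, -100, 0--1, 0-0-, 1-1-, 11-0}
Coverage chart:
  m0: 0-0- ←essential
  m1: -0-1,0--1,0-0-
  m3: --11,-0-1,0--1
  m4: -100,0-0-
  m5: 0--1,0-0-
  m7: --11,0--1
  m9: -0-1 ←essential
  m10: 1-1- ←essential
  m11: --11,-0-1,1-1-
  m12: -100,11-0
  m14: 1-1-,11-0
  m15: --11,1-1-
Essential: -0-1, 0-0-, 1-1-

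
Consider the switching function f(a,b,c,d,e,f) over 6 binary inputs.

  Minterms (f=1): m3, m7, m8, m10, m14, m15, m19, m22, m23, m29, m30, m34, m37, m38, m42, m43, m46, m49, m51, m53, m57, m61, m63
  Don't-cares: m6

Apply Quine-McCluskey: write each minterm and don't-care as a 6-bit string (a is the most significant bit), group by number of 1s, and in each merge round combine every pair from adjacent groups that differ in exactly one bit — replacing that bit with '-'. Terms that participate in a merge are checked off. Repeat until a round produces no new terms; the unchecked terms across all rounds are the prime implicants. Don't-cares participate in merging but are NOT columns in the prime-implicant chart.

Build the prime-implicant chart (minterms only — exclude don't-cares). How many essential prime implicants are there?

10

[col 0] 000011*, 000110*, 000111*, 001000*, 001010*, 001110*, 001111*, 010011*, 010110*, 010111*, 011101*, 011110*, 100010*, 100101*, 100110*, 101010*, 101011*, 101110*, 110001*, 110011*, 110101*, 111001*, 111101*, 111111*
[col 1] -00110*, -01010*, -01110*, -10011, -11101, 0-0011*, 0-0110*, 0-0111*, 0-1110*, 00-110*, 00-111*, 000-11*, 00011-*, 001-10*, 0010-0, 00111-*, 01-110*, 010-11*, 01011-*, 1-0101, 10-010*, 10-110*, 100-10*, 101-10*, 10101-, 11-001*, 11-101*, 110-01*, 1100-1, 111-01*, 1111-1
[col 2] -0-110, -01-10, 0--110, 0-0-11, 0-011-, 00-11-, 10--10, 11--01
Prime implicants: -0-110, -01-10, -10011, -11101, 0--110, 0-0-11, 0-011-, 00-11-, 0010-0, 1-0101, 10--10, 10101-, 11--01, 1100-1, 1111-1
PI chart (minterm → PIs covering it):
  3 | 0-0-11  (sole → essential)
  7 | 0-0-11,0-011-,00-11-
  8 | 0010-0  (sole → essential)
  10 | -01-10,0010-0
  14 | -0-110,-01-10,0--110,00-11-
  15 | 00-11-  (sole → essential)
  19 | -10011,0-0-11
  22 | 0--110,0-011-
  23 | 0-0-11,0-011-
  29 | -11101  (sole → essential)
  30 | 0--110  (sole → essential)
  34 | 10--10  (sole → essential)
  37 | 1-0101  (sole → essential)
  38 | -0-110,10--10
  42 | -01-10,10--10,10101-
  43 | 10101-  (sole → essential)
  46 | -0-110,-01-10,10--10
  49 | 11--01,1100-1
  51 | -10011,1100-1
  53 | 1-0101,11--01
  57 | 11--01  (sole → essential)
  61 | -11101,11--01,1111-1
  63 | 1111-1  (sole → essential)
Essential prime implicants: -11101, 0--110, 0-0-11, 00-11-, 0010-0, 1-0101, 10--10, 10101-, 11--01, 1111-1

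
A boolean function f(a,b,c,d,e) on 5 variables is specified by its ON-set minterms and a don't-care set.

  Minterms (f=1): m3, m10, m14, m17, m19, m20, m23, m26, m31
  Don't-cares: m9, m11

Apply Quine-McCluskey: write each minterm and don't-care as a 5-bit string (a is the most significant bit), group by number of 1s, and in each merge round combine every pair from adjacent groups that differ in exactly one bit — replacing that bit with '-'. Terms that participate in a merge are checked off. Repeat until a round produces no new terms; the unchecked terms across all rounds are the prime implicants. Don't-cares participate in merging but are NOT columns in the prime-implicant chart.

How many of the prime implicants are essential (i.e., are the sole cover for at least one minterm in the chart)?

5

size-2^0 implicants → 00011(✓)  01001(✓)  01010(✓)  01011(✓)  01110(✓)  10001(✓)  10011(✓)  10100  10111(✓)  11010(✓)  11111(✓)
size-2^1 implicants → -0011  -1010  0-011  01-10  010-1  0101-  1-111  10-11  100-1
Unchecked terms (primes): -0011, -1010, 0-011, 01-10, 010-1, 0101-, 1-111, 10-11, 100-1, 10100
Minterm coverage:
  m3 ⊆ -0011,0-011
  m10 ⊆ -1010,01-10,0101-
  m14 ⊆ 01-10 [E]
  m17 ⊆ 100-1 [E]
  m19 ⊆ -0011,10-11,100-1
  m20 ⊆ 10100 [E]
  m23 ⊆ 1-111,10-11
  m26 ⊆ -1010 [E]
  m31 ⊆ 1-111 [E]
E = {-1010, 01-10, 1-111, 100-1, 10100}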